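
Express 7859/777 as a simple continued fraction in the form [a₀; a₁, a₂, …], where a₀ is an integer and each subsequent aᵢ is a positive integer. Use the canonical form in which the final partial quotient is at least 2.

7859 ÷ 777 → quotient 10, remainder 89
777 ÷ 89 → quotient 8, remainder 65
89 ÷ 65 → quotient 1, remainder 24
65 ÷ 24 → quotient 2, remainder 17
24 ÷ 17 → quotient 1, remainder 7
17 ÷ 7 → quotient 2, remainder 3
7 ÷ 3 → quotient 2, remainder 1
3 ÷ 1 → quotient 3, remainder 0

[10; 8, 1, 2, 1, 2, 2, 3]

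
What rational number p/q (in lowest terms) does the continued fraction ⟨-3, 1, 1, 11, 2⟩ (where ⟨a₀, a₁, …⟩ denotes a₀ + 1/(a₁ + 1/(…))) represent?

-119/48

a_0 = -3: -3/1
a_1 = 1: -2/1
a_2 = 1: -5/2
a_3 = 11: -57/23
a_4 = 2: -119/48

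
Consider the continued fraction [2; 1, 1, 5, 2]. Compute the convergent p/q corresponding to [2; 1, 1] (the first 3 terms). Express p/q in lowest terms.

a_0 = 2: 2/1
a_1 = 1: 3/1
a_2 = 1: 5/2

5/2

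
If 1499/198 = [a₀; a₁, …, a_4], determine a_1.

1499 = 7·198 + 113, so a_0 = 7
198 = 1·113 + 85, so a_1 = 1

1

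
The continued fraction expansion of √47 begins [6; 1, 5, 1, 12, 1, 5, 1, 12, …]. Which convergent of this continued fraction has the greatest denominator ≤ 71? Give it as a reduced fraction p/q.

48/7

List convergents until the denominator exceeds the bound:
a_0 = 6: 6/1  (≤ bound)
a_1 = 1: 7/1  (≤ bound)
a_2 = 5: 41/6  (≤ bound)
a_3 = 1: 48/7  (≤ bound)
a_4 = 12: 617/90  (> 71, stop)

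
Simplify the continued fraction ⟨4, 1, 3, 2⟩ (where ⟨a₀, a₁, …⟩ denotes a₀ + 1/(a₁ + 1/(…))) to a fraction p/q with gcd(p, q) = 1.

Start with 2.
3 + 1/(2/1) = 3 + 1/2 = 7/2
1 + 1/(7/2) = 1 + 2/7 = 9/7
4 + 1/(9/7) = 4 + 7/9 = 43/9

43/9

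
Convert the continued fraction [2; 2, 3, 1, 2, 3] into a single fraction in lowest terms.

Collapse the nested fraction from the inside out:
Start with 3.
2 + 1/(3/1) = 2 + 1/3 = 7/3
1 + 1/(7/3) = 1 + 3/7 = 10/7
3 + 1/(10/7) = 3 + 7/10 = 37/10
2 + 1/(37/10) = 2 + 10/37 = 84/37
2 + 1/(84/37) = 2 + 37/84 = 205/84

205/84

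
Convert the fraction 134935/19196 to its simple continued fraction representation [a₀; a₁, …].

134935 ÷ 19196 → quotient 7, remainder 563
19196 ÷ 563 → quotient 34, remainder 54
563 ÷ 54 → quotient 10, remainder 23
54 ÷ 23 → quotient 2, remainder 8
23 ÷ 8 → quotient 2, remainder 7
8 ÷ 7 → quotient 1, remainder 1
7 ÷ 1 → quotient 7, remainder 0

[7; 34, 10, 2, 2, 1, 7]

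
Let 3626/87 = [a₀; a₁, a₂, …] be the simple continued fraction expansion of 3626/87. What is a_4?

3626 ÷ 87 → quotient 41, remainder 59
87 ÷ 59 → quotient 1, remainder 28
59 ÷ 28 → quotient 2, remainder 3
28 ÷ 3 → quotient 9, remainder 1
3 ÷ 1 → quotient 3, remainder 0

3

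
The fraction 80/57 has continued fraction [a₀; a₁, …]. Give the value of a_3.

80 = 1·57 + 23, so a_0 = 1
57 = 2·23 + 11, so a_1 = 2
23 = 2·11 + 1, so a_2 = 2
11 = 11·1 + 0, so a_3 = 11

11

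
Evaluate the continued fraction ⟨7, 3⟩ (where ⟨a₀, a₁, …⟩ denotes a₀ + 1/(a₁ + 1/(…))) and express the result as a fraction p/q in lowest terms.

22/3

Start with 3.
7 + 1/(3/1) = 7 + 1/3 = 22/3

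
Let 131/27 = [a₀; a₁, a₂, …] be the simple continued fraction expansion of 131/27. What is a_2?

5

Run the Euclidean algorithm, recording each quotient:
⌊131/27⌋ = 4, remainder 23
⌊27/23⌋ = 1, remainder 4
⌊23/4⌋ = 5, remainder 3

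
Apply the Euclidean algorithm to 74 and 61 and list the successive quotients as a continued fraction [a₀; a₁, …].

74 = 1·61 + 13, so a_0 = 1
61 = 4·13 + 9, so a_1 = 4
13 = 1·9 + 4, so a_2 = 1
9 = 2·4 + 1, so a_3 = 2
4 = 4·1 + 0, so a_4 = 4

[1; 4, 1, 2, 4]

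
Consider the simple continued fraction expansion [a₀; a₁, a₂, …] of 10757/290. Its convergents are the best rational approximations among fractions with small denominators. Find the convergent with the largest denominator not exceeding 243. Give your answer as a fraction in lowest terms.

List convergents until the denominator exceeds the bound:
a_0 = 37: 37/1  (≤ bound)
a_1 = 10: 371/10  (≤ bound)
a_2 = 1: 408/11  (≤ bound)
a_3 = 2: 1187/32  (≤ bound)
a_4 = 1: 1595/43  (≤ bound)
a_5 = 6: 10757/290  (> 243, stop)

1595/43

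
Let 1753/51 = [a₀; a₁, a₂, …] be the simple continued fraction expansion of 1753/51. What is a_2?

1

Repeatedly divide and take the remainder:
⌊1753/51⌋ = 34, remainder 19
⌊51/19⌋ = 2, remainder 13
⌊19/13⌋ = 1, remainder 6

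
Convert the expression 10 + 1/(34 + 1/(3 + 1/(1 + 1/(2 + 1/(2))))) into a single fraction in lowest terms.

8936/891

a_0 = 10: 10/1
a_1 = 34: 341/34
a_2 = 3: 1033/103
a_3 = 1: 1374/137
a_4 = 2: 3781/377
a_5 = 2: 8936/891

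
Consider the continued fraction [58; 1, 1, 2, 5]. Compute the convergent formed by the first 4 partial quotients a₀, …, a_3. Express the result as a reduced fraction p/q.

a_0 = 58: 58/1
a_1 = 1: 59/1
a_2 = 1: 117/2
a_3 = 2: 293/5

293/5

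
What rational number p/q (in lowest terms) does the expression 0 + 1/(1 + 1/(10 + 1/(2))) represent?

Start with 2.
10 + 1/(2/1) = 10 + 1/2 = 21/2
1 + 1/(21/2) = 1 + 2/21 = 23/21
0 + 1/(23/21) = 0 + 21/23 = 21/23

21/23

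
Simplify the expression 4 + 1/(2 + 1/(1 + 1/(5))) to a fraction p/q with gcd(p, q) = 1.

Use the convergent recurrence hₖ = aₖ·hₖ₋₁ + hₖ₋₂ (and likewise for the denominators kₖ):
a_0 = 4: 4/1
a_1 = 2: 9/2
a_2 = 1: 13/3
a_3 = 5: 74/17

74/17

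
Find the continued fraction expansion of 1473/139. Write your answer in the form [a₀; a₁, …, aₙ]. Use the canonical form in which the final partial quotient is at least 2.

⌊1473/139⌋ = 10, remainder 83
⌊139/83⌋ = 1, remainder 56
⌊83/56⌋ = 1, remainder 27
⌊56/27⌋ = 2, remainder 2
⌊27/2⌋ = 13, remainder 1
⌊2/1⌋ = 2, remainder 0

[10; 1, 1, 2, 13, 2]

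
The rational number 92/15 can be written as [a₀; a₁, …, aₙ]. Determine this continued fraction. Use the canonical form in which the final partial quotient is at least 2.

Apply division with remainder until the remainder is 0:
92 ÷ 15 → quotient 6, remainder 2
15 ÷ 2 → quotient 7, remainder 1
2 ÷ 1 → quotient 2, remainder 0

[6; 7, 2]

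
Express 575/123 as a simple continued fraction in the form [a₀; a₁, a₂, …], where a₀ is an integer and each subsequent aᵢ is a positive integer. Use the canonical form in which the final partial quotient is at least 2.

⌊575/123⌋ = 4, remainder 83
⌊123/83⌋ = 1, remainder 40
⌊83/40⌋ = 2, remainder 3
⌊40/3⌋ = 13, remainder 1
⌊3/1⌋ = 3, remainder 0

[4; 1, 2, 13, 3]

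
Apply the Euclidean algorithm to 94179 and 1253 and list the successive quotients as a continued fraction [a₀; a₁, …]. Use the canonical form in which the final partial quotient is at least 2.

⌊94179/1253⌋ = 75, remainder 204
⌊1253/204⌋ = 6, remainder 29
⌊204/29⌋ = 7, remainder 1
⌊29/1⌋ = 29, remainder 0

[75; 6, 7, 29]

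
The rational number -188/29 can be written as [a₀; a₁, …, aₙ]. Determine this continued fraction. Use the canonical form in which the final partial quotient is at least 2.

Run the Euclidean algorithm, recording each quotient:
⌊-188/29⌋ = -7, remainder 15
⌊29/15⌋ = 1, remainder 14
⌊15/14⌋ = 1, remainder 1
⌊14/1⌋ = 14, remainder 0

[-7; 1, 1, 14]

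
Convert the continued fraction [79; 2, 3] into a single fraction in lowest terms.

Use the convergent recurrence hₖ = aₖ·hₖ₋₁ + hₖ₋₂ (and likewise for the denominators kₖ):
a_0 = 79: 79/1
a_1 = 2: 159/2
a_2 = 3: 556/7

556/7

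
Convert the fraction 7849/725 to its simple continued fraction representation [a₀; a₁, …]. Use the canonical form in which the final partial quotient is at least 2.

[10; 1, 4, 1, 3, 15, 2]

Run the Euclidean algorithm, recording each quotient:
7849 = 10·725 + 599, so a_0 = 10
725 = 1·599 + 126, so a_1 = 1
599 = 4·126 + 95, so a_2 = 4
126 = 1·95 + 31, so a_3 = 1
95 = 3·31 + 2, so a_4 = 3
31 = 15·2 + 1, so a_5 = 15
2 = 2·1 + 0, so a_6 = 2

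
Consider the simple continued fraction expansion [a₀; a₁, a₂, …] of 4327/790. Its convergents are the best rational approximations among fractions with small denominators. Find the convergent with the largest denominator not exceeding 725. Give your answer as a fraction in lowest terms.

2043/373

List convergents until the denominator exceeds the bound:
a_0 = 5: 5/1  (≤ bound)
a_1 = 2: 11/2  (≤ bound)
a_2 = 10: 115/21  (≤ bound)
a_3 = 2: 241/44  (≤ bound)
a_4 = 8: 2043/373  (≤ bound)
a_5 = 2: 4327/790  (> 725, stop)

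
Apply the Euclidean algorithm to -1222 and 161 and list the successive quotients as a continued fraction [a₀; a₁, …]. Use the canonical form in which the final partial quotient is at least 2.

[-8; 2, 2, 3, 1, 1, 1, 2]

⌊-1222/161⌋ = -8, remainder 66
⌊161/66⌋ = 2, remainder 29
⌊66/29⌋ = 2, remainder 8
⌊29/8⌋ = 3, remainder 5
⌊8/5⌋ = 1, remainder 3
⌊5/3⌋ = 1, remainder 2
⌊3/2⌋ = 1, remainder 1
⌊2/1⌋ = 2, remainder 0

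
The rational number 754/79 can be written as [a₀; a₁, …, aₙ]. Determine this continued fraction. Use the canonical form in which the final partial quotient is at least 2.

754 = 9·79 + 43, so a_0 = 9
79 = 1·43 + 36, so a_1 = 1
43 = 1·36 + 7, so a_2 = 1
36 = 5·7 + 1, so a_3 = 5
7 = 7·1 + 0, so a_4 = 7

[9; 1, 1, 5, 7]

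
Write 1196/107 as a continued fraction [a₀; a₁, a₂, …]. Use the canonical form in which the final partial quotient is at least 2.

[11; 5, 1, 1, 1, 2, 2]

Apply division with remainder until the remainder is 0:
1196 = 11·107 + 19, so a_0 = 11
107 = 5·19 + 12, so a_1 = 5
19 = 1·12 + 7, so a_2 = 1
12 = 1·7 + 5, so a_3 = 1
7 = 1·5 + 2, so a_4 = 1
5 = 2·2 + 1, so a_5 = 2
2 = 2·1 + 0, so a_6 = 2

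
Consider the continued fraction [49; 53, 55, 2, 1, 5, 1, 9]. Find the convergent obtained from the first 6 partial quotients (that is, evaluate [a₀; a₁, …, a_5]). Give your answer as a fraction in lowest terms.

2445551/49890

a_0 = 49: 49/1
a_1 = 53: 2598/53
a_2 = 55: 142939/2916
a_3 = 2: 288476/5885
a_4 = 1: 431415/8801
a_5 = 5: 2445551/49890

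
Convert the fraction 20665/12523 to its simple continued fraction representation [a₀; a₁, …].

20665 ÷ 12523 → quotient 1, remainder 8142
12523 ÷ 8142 → quotient 1, remainder 4381
8142 ÷ 4381 → quotient 1, remainder 3761
4381 ÷ 3761 → quotient 1, remainder 620
3761 ÷ 620 → quotient 6, remainder 41
620 ÷ 41 → quotient 15, remainder 5
41 ÷ 5 → quotient 8, remainder 1
5 ÷ 1 → quotient 5, remainder 0

[1; 1, 1, 1, 6, 15, 8, 5]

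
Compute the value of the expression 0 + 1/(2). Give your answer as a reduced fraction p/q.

1/2

Start with 2.
0 + 1/(2/1) = 0 + 1/2 = 1/2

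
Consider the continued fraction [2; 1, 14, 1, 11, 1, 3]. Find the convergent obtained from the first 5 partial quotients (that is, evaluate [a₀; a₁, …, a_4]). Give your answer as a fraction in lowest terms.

561/191

Start with 11.
1 + 1/(11/1) = 1 + 1/11 = 12/11
14 + 1/(12/11) = 14 + 11/12 = 179/12
1 + 1/(179/12) = 1 + 12/179 = 191/179
2 + 1/(191/179) = 2 + 179/191 = 561/191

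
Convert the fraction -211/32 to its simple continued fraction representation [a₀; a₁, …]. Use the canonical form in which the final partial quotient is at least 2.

-211 ÷ 32 → quotient -7, remainder 13
32 ÷ 13 → quotient 2, remainder 6
13 ÷ 6 → quotient 2, remainder 1
6 ÷ 1 → quotient 6, remainder 0

[-7; 2, 2, 6]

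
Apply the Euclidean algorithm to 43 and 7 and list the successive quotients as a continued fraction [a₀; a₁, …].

[6; 7]

43 ÷ 7 → quotient 6, remainder 1
7 ÷ 1 → quotient 7, remainder 0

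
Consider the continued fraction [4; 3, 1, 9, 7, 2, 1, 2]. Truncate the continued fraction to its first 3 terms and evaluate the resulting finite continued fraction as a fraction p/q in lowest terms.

Start with 1.
3 + 1/(1/1) = 3 + 1/1 = 4/1
4 + 1/(4/1) = 4 + 1/4 = 17/4

17/4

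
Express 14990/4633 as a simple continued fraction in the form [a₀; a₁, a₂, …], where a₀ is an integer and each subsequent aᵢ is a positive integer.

[3; 4, 4, 17, 1, 14]

Apply division with remainder until the remainder is 0:
⌊14990/4633⌋ = 3, remainder 1091
⌊4633/1091⌋ = 4, remainder 269
⌊1091/269⌋ = 4, remainder 15
⌊269/15⌋ = 17, remainder 14
⌊15/14⌋ = 1, remainder 1
⌊14/1⌋ = 14, remainder 0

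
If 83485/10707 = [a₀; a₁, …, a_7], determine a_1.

1

Apply division with remainder until the remainder is 0:
83485 = 7·10707 + 8536, so a_0 = 7
10707 = 1·8536 + 2171, so a_1 = 1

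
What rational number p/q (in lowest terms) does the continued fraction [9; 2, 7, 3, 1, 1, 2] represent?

2651/280

Use the convergent recurrence hₖ = aₖ·hₖ₋₁ + hₖ₋₂ (and likewise for the denominators kₖ):
a_0 = 9: 9/1
a_1 = 2: 19/2
a_2 = 7: 142/15
a_3 = 3: 445/47
a_4 = 1: 587/62
a_5 = 1: 1032/109
a_6 = 2: 2651/280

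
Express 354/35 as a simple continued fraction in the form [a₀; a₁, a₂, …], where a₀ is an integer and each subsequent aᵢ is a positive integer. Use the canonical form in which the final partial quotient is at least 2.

[10; 8, 1, 3]

354 = 10·35 + 4, so a_0 = 10
35 = 8·4 + 3, so a_1 = 8
4 = 1·3 + 1, so a_2 = 1
3 = 3·1 + 0, so a_3 = 3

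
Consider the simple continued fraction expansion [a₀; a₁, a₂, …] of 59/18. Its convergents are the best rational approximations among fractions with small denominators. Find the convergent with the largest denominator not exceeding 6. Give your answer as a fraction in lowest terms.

List convergents until the denominator exceeds the bound:
a_0 = 3: 3/1  (≤ bound)
a_1 = 3: 10/3  (≤ bound)
a_2 = 1: 13/4  (≤ bound)
a_3 = 1: 23/7  (> 6, stop)

13/4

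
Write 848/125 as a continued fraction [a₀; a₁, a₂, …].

[6; 1, 3, 1, 1, 1, 2, 3]

Run the Euclidean algorithm, recording each quotient:
⌊848/125⌋ = 6, remainder 98
⌊125/98⌋ = 1, remainder 27
⌊98/27⌋ = 3, remainder 17
⌊27/17⌋ = 1, remainder 10
⌊17/10⌋ = 1, remainder 7
⌊10/7⌋ = 1, remainder 3
⌊7/3⌋ = 2, remainder 1
⌊3/1⌋ = 3, remainder 0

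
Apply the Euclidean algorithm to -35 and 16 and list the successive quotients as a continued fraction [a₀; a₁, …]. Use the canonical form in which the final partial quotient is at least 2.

[-3; 1, 4, 3]

-35 = -3·16 + 13, so a_0 = -3
16 = 1·13 + 3, so a_1 = 1
13 = 4·3 + 1, so a_2 = 4
3 = 3·1 + 0, so a_3 = 3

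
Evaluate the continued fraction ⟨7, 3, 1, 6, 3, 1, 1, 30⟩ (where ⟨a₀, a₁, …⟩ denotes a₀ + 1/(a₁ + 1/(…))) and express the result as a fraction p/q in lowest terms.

Work from the innermost term outward:
Start with 30.
1 + 1/(30/1) = 1 + 1/30 = 31/30
1 + 1/(31/30) = 1 + 30/31 = 61/31
3 + 1/(61/31) = 3 + 31/61 = 214/61
6 + 1/(214/61) = 6 + 61/214 = 1345/214
1 + 1/(1345/214) = 1 + 214/1345 = 1559/1345
3 + 1/(1559/1345) = 3 + 1345/1559 = 6022/1559
7 + 1/(6022/1559) = 7 + 1559/6022 = 43713/6022

43713/6022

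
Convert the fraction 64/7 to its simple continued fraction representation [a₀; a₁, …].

Run the Euclidean algorithm, recording each quotient:
⌊64/7⌋ = 9, remainder 1
⌊7/1⌋ = 7, remainder 0

[9; 7]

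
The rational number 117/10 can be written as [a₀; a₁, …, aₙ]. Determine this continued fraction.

[11; 1, 2, 3]

Apply division with remainder until the remainder is 0:
117 = 11·10 + 7, so a_0 = 11
10 = 1·7 + 3, so a_1 = 1
7 = 2·3 + 1, so a_2 = 2
3 = 3·1 + 0, so a_3 = 3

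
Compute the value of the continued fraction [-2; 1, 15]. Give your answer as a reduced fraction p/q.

Start with 15.
1 + 1/(15/1) = 1 + 1/15 = 16/15
-2 + 1/(16/15) = -2 + 15/16 = -17/16

-17/16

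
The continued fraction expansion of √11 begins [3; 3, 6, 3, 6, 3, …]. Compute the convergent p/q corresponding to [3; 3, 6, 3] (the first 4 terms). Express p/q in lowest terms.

a_0 = 3: 3/1
a_1 = 3: 10/3
a_2 = 6: 63/19
a_3 = 3: 199/60

199/60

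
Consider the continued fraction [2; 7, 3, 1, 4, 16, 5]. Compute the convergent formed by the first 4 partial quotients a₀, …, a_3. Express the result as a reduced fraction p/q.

Start with 1.
3 + 1/(1/1) = 3 + 1/1 = 4/1
7 + 1/(4/1) = 7 + 1/4 = 29/4
2 + 1/(29/4) = 2 + 4/29 = 62/29

62/29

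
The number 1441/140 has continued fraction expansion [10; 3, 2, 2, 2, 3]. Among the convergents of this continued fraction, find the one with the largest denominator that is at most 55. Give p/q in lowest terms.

a_0 = 10: 10/1  (≤ bound)
a_1 = 3: 31/3  (≤ bound)
a_2 = 2: 72/7  (≤ bound)
a_3 = 2: 175/17  (≤ bound)
a_4 = 2: 422/41  (≤ bound)
a_5 = 3: 1441/140  (> 55, stop)

422/41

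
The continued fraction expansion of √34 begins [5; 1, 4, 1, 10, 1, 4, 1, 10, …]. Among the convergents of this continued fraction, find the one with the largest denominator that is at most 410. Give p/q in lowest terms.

a_0 = 5: 5/1  (≤ bound)
a_1 = 1: 6/1  (≤ bound)
a_2 = 4: 29/5  (≤ bound)
a_3 = 1: 35/6  (≤ bound)
a_4 = 10: 379/65  (≤ bound)
a_5 = 1: 414/71  (≤ bound)
a_6 = 4: 2035/349  (≤ bound)
a_7 = 1: 2449/420  (> 410, stop)

2035/349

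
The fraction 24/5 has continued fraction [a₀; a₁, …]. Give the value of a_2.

24 = 4·5 + 4, so a_0 = 4
5 = 1·4 + 1, so a_1 = 1
4 = 4·1 + 0, so a_2 = 4

4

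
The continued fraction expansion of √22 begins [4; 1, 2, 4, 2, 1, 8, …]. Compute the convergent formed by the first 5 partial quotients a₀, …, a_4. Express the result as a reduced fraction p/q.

136/29

Start with 2.
4 + 1/(2/1) = 4 + 1/2 = 9/2
2 + 1/(9/2) = 2 + 2/9 = 20/9
1 + 1/(20/9) = 1 + 9/20 = 29/20
4 + 1/(29/20) = 4 + 20/29 = 136/29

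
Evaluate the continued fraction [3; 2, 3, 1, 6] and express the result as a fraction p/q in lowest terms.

210/61

Build up convergents one term at a time:
a_0 = 3: 3/1
a_1 = 2: 7/2
a_2 = 3: 24/7
a_3 = 1: 31/9
a_4 = 6: 210/61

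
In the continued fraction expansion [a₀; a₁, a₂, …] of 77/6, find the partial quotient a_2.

5

Repeatedly divide and take the remainder:
77 = 12·6 + 5, so a_0 = 12
6 = 1·5 + 1, so a_1 = 1
5 = 5·1 + 0, so a_2 = 5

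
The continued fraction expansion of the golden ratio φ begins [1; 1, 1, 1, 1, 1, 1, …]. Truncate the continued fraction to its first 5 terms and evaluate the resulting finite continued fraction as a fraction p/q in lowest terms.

8/5

Compute successive convergents:
a_0 = 1: 1/1
a_1 = 1: 2/1
a_2 = 1: 3/2
a_3 = 1: 5/3
a_4 = 1: 8/5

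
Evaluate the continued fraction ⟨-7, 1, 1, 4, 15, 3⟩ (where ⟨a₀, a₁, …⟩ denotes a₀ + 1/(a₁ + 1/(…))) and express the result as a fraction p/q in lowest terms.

-2707/420

a_0 = -7: -7/1
a_1 = 1: -6/1
a_2 = 1: -13/2
a_3 = 4: -58/9
a_4 = 15: -883/137
a_5 = 3: -2707/420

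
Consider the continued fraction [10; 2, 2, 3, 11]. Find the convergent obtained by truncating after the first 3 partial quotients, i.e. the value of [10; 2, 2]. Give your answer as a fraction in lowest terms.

52/5

Use the convergent recurrence hₖ = aₖ·hₖ₋₁ + hₖ₋₂ (and likewise for the denominators kₖ):
a_0 = 10: 10/1
a_1 = 2: 21/2
a_2 = 2: 52/5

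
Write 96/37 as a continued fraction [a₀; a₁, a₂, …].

Run the Euclidean algorithm, recording each quotient:
⌊96/37⌋ = 2, remainder 22
⌊37/22⌋ = 1, remainder 15
⌊22/15⌋ = 1, remainder 7
⌊15/7⌋ = 2, remainder 1
⌊7/1⌋ = 7, remainder 0

[2; 1, 1, 2, 7]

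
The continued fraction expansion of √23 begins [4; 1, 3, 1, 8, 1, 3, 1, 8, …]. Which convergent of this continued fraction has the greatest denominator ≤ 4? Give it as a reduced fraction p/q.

19/4

a_0 = 4: 4/1  (≤ bound)
a_1 = 1: 5/1  (≤ bound)
a_2 = 3: 19/4  (≤ bound)
a_3 = 1: 24/5  (> 4, stop)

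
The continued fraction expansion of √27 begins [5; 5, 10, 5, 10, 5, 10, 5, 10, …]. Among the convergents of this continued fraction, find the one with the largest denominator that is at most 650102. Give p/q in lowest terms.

a_0 = 5: 5/1  (≤ bound)
a_1 = 5: 26/5  (≤ bound)
a_2 = 10: 265/51  (≤ bound)
a_3 = 5: 1351/260  (≤ bound)
a_4 = 10: 13775/2651  (≤ bound)
a_5 = 5: 70226/13515  (≤ bound)
a_6 = 10: 716035/137801  (≤ bound)
a_7 = 5: 3650401/702520  (> 650102, stop)

716035/137801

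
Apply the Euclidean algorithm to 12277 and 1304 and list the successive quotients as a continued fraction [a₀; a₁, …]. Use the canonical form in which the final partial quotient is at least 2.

[9; 2, 2, 2, 3, 2, 6, 2]

Repeatedly divide and take the remainder:
⌊12277/1304⌋ = 9, remainder 541
⌊1304/541⌋ = 2, remainder 222
⌊541/222⌋ = 2, remainder 97
⌊222/97⌋ = 2, remainder 28
⌊97/28⌋ = 3, remainder 13
⌊28/13⌋ = 2, remainder 2
⌊13/2⌋ = 6, remainder 1
⌊2/1⌋ = 2, remainder 0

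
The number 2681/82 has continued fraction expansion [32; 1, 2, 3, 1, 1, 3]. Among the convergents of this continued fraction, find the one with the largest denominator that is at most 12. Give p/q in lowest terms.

a_0 = 32: 32/1  (≤ bound)
a_1 = 1: 33/1  (≤ bound)
a_2 = 2: 98/3  (≤ bound)
a_3 = 3: 327/10  (≤ bound)
a_4 = 1: 425/13  (> 12, stop)

327/10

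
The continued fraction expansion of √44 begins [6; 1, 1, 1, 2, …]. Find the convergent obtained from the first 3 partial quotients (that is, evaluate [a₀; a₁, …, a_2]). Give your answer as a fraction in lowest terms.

13/2

Collapse the nested fraction from the inside out:
Start with 1.
1 + 1/(1/1) = 1 + 1/1 = 2/1
6 + 1/(2/1) = 6 + 1/2 = 13/2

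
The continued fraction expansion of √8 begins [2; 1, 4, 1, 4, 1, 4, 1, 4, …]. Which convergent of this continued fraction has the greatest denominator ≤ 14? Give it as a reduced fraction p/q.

17/6

List convergents until the denominator exceeds the bound:
a_0 = 2: 2/1  (≤ bound)
a_1 = 1: 3/1  (≤ bound)
a_2 = 4: 14/5  (≤ bound)
a_3 = 1: 17/6  (≤ bound)
a_4 = 4: 82/29  (> 14, stop)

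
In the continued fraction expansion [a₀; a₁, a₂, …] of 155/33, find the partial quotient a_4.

155 = 4·33 + 23, so a_0 = 4
33 = 1·23 + 10, so a_1 = 1
23 = 2·10 + 3, so a_2 = 2
10 = 3·3 + 1, so a_3 = 3
3 = 3·1 + 0, so a_4 = 3

3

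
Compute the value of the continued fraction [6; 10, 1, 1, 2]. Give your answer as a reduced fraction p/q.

323/53

a_0 = 6: 6/1
a_1 = 10: 61/10
a_2 = 1: 67/11
a_3 = 1: 128/21
a_4 = 2: 323/53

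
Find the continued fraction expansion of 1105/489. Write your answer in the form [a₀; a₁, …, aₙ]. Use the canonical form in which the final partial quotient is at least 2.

[2; 3, 1, 5, 1, 2, 6]

1105 = 2·489 + 127, so a_0 = 2
489 = 3·127 + 108, so a_1 = 3
127 = 1·108 + 19, so a_2 = 1
108 = 5·19 + 13, so a_3 = 5
19 = 1·13 + 6, so a_4 = 1
13 = 2·6 + 1, so a_5 = 2
6 = 6·1 + 0, so a_6 = 6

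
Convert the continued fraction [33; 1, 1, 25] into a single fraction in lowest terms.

a_0 = 33: 33/1
a_1 = 1: 34/1
a_2 = 1: 67/2
a_3 = 25: 1709/51

1709/51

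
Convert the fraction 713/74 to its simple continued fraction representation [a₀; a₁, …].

[9; 1, 1, 1, 2, 1, 6]

Repeatedly divide and take the remainder:
713 ÷ 74 → quotient 9, remainder 47
74 ÷ 47 → quotient 1, remainder 27
47 ÷ 27 → quotient 1, remainder 20
27 ÷ 20 → quotient 1, remainder 7
20 ÷ 7 → quotient 2, remainder 6
7 ÷ 6 → quotient 1, remainder 1
6 ÷ 1 → quotient 6, remainder 0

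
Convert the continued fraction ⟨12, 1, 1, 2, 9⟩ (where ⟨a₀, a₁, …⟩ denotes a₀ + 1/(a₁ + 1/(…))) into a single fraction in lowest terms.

Compute successive convergents:
a_0 = 12: 12/1
a_1 = 1: 13/1
a_2 = 1: 25/2
a_3 = 2: 63/5
a_4 = 9: 592/47

592/47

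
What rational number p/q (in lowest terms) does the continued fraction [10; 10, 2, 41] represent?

Starting at the tail and folding back:
Start with 41.
2 + 1/(41/1) = 2 + 1/41 = 83/41
10 + 1/(83/41) = 10 + 41/83 = 871/83
10 + 1/(871/83) = 10 + 83/871 = 8793/871

8793/871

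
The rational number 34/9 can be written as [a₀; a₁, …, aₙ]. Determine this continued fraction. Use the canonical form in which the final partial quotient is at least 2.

Apply division with remainder until the remainder is 0:
34 = 3·9 + 7, so a_0 = 3
9 = 1·7 + 2, so a_1 = 1
7 = 3·2 + 1, so a_2 = 3
2 = 2·1 + 0, so a_3 = 2

[3; 1, 3, 2]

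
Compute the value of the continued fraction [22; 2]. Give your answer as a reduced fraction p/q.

a_0 = 22: 22/1
a_1 = 2: 45/2

45/2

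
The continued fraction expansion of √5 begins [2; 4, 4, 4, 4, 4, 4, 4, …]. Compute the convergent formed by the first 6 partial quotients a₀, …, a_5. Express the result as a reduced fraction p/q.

a_0 = 2: 2/1
a_1 = 4: 9/4
a_2 = 4: 38/17
a_3 = 4: 161/72
a_4 = 4: 682/305
a_5 = 4: 2889/1292

2889/1292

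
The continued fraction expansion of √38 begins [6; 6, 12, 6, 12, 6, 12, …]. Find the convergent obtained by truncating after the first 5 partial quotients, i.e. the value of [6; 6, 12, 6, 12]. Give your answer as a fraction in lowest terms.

Start with 12.
6 + 1/(12/1) = 6 + 1/12 = 73/12
12 + 1/(73/12) = 12 + 12/73 = 888/73
6 + 1/(888/73) = 6 + 73/888 = 5401/888
6 + 1/(5401/888) = 6 + 888/5401 = 33294/5401

33294/5401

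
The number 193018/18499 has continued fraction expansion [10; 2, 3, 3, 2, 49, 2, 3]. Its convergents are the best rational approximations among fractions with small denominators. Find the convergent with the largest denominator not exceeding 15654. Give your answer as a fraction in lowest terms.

55227/5293

List convergents until the denominator exceeds the bound:
a_0 = 10: 10/1  (≤ bound)
a_1 = 2: 21/2  (≤ bound)
a_2 = 3: 73/7  (≤ bound)
a_3 = 3: 240/23  (≤ bound)
a_4 = 2: 553/53  (≤ bound)
a_5 = 49: 27337/2620  (≤ bound)
a_6 = 2: 55227/5293  (≤ bound)
a_7 = 3: 193018/18499  (> 15654, stop)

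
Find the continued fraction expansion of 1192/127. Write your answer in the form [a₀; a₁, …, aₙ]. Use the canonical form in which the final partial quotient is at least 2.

Run the Euclidean algorithm, recording each quotient:
⌊1192/127⌋ = 9, remainder 49
⌊127/49⌋ = 2, remainder 29
⌊49/29⌋ = 1, remainder 20
⌊29/20⌋ = 1, remainder 9
⌊20/9⌋ = 2, remainder 2
⌊9/2⌋ = 4, remainder 1
⌊2/1⌋ = 2, remainder 0

[9; 2, 1, 1, 2, 4, 2]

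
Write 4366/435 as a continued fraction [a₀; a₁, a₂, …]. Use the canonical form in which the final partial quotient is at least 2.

⌊4366/435⌋ = 10, remainder 16
⌊435/16⌋ = 27, remainder 3
⌊16/3⌋ = 5, remainder 1
⌊3/1⌋ = 3, remainder 0

[10; 27, 5, 3]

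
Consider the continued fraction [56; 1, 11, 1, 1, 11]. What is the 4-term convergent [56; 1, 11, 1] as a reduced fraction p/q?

Use the convergent recurrence hₖ = aₖ·hₖ₋₁ + hₖ₋₂ (and likewise for the denominators kₖ):
a_0 = 56: 56/1
a_1 = 1: 57/1
a_2 = 11: 683/12
a_3 = 1: 740/13

740/13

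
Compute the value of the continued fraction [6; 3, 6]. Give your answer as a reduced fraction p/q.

a_0 = 6: 6/1
a_1 = 3: 19/3
a_2 = 6: 120/19

120/19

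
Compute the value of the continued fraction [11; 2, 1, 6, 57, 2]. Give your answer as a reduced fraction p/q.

a_0 = 11: 11/1
a_1 = 2: 23/2
a_2 = 1: 34/3
a_3 = 6: 227/20
a_4 = 57: 12973/1143
a_5 = 2: 26173/2306

26173/2306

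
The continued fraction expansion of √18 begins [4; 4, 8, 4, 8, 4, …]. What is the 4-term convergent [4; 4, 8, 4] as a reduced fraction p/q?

a_0 = 4: 4/1
a_1 = 4: 17/4
a_2 = 8: 140/33
a_3 = 4: 577/136

577/136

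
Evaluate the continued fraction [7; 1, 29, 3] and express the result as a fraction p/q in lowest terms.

Collapse the nested fraction from the inside out:
Start with 3.
29 + 1/(3/1) = 29 + 1/3 = 88/3
1 + 1/(88/3) = 1 + 3/88 = 91/88
7 + 1/(91/88) = 7 + 88/91 = 725/91

725/91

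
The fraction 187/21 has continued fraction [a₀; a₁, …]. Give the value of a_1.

1

187 = 8·21 + 19, so a_0 = 8
21 = 1·19 + 2, so a_1 = 1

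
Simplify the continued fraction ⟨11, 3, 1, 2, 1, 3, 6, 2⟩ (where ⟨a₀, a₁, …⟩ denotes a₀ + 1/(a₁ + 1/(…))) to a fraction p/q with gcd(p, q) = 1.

8541/758

Compute successive convergents:
a_0 = 11: 11/1
a_1 = 3: 34/3
a_2 = 1: 45/4
a_3 = 2: 124/11
a_4 = 1: 169/15
a_5 = 3: 631/56
a_6 = 6: 3955/351
a_7 = 2: 8541/758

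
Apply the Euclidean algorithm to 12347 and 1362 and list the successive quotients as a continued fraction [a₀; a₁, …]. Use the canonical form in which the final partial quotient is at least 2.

[9; 15, 3, 3, 2, 1, 2]

12347 ÷ 1362 → quotient 9, remainder 89
1362 ÷ 89 → quotient 15, remainder 27
89 ÷ 27 → quotient 3, remainder 8
27 ÷ 8 → quotient 3, remainder 3
8 ÷ 3 → quotient 2, remainder 2
3 ÷ 2 → quotient 1, remainder 1
2 ÷ 1 → quotient 2, remainder 0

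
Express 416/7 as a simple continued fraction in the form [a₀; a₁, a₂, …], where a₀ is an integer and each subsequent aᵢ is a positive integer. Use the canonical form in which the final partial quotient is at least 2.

[59; 2, 3]

416 = 59·7 + 3, so a_0 = 59
7 = 2·3 + 1, so a_1 = 2
3 = 3·1 + 0, so a_2 = 3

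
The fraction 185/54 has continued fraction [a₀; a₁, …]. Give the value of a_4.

7

⌊185/54⌋ = 3, remainder 23
⌊54/23⌋ = 2, remainder 8
⌊23/8⌋ = 2, remainder 7
⌊8/7⌋ = 1, remainder 1
⌊7/1⌋ = 7, remainder 0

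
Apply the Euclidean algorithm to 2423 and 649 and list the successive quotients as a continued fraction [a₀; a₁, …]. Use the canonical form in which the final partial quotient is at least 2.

Run the Euclidean algorithm, recording each quotient:
⌊2423/649⌋ = 3, remainder 476
⌊649/476⌋ = 1, remainder 173
⌊476/173⌋ = 2, remainder 130
⌊173/130⌋ = 1, remainder 43
⌊130/43⌋ = 3, remainder 1
⌊43/1⌋ = 43, remainder 0

[3; 1, 2, 1, 3, 43]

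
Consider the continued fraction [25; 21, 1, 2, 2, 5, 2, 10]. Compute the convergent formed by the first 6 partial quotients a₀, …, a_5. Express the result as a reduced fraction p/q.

20663/825

Use the convergent recurrence hₖ = aₖ·hₖ₋₁ + hₖ₋₂ (and likewise for the denominators kₖ):
a_0 = 25: 25/1
a_1 = 21: 526/21
a_2 = 1: 551/22
a_3 = 2: 1628/65
a_4 = 2: 3807/152
a_5 = 5: 20663/825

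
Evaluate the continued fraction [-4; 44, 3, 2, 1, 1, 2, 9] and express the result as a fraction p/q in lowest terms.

-72763/18294

a_0 = -4: -4/1
a_1 = 44: -175/44
a_2 = 3: -529/133
a_3 = 2: -1233/310
a_4 = 1: -1762/443
a_5 = 1: -2995/753
a_6 = 2: -7752/1949
a_7 = 9: -72763/18294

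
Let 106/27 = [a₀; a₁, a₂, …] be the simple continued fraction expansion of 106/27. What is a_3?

2

106 = 3·27 + 25, so a_0 = 3
27 = 1·25 + 2, so a_1 = 1
25 = 12·2 + 1, so a_2 = 12
2 = 2·1 + 0, so a_3 = 2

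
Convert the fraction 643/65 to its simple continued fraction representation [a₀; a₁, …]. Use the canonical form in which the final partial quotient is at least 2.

643 ÷ 65 → quotient 9, remainder 58
65 ÷ 58 → quotient 1, remainder 7
58 ÷ 7 → quotient 8, remainder 2
7 ÷ 2 → quotient 3, remainder 1
2 ÷ 1 → quotient 2, remainder 0

[9; 1, 8, 3, 2]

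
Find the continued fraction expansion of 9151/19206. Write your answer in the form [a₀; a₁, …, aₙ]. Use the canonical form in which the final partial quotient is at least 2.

9151 ÷ 19206 → quotient 0, remainder 9151
19206 ÷ 9151 → quotient 2, remainder 904
9151 ÷ 904 → quotient 10, remainder 111
904 ÷ 111 → quotient 8, remainder 16
111 ÷ 16 → quotient 6, remainder 15
16 ÷ 15 → quotient 1, remainder 1
15 ÷ 1 → quotient 15, remainder 0

[0; 2, 10, 8, 6, 1, 15]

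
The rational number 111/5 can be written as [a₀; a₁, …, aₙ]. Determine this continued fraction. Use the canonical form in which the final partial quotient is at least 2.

111 = 22·5 + 1, so a_0 = 22
5 = 5·1 + 0, so a_1 = 5

[22; 5]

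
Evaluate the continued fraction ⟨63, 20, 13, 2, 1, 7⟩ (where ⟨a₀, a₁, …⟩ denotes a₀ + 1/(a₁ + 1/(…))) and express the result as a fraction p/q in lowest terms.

Compute successive convergents:
a_0 = 63: 63/1
a_1 = 20: 1261/20
a_2 = 13: 16456/261
a_3 = 2: 34173/542
a_4 = 1: 50629/803
a_5 = 7: 388576/6163

388576/6163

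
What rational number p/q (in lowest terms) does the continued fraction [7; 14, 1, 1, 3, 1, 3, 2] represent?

7924/1121

Starting at the tail and folding back:
Start with 2.
3 + 1/(2/1) = 3 + 1/2 = 7/2
1 + 1/(7/2) = 1 + 2/7 = 9/7
3 + 1/(9/7) = 3 + 7/9 = 34/9
1 + 1/(34/9) = 1 + 9/34 = 43/34
1 + 1/(43/34) = 1 + 34/43 = 77/43
14 + 1/(77/43) = 14 + 43/77 = 1121/77
7 + 1/(1121/77) = 7 + 77/1121 = 7924/1121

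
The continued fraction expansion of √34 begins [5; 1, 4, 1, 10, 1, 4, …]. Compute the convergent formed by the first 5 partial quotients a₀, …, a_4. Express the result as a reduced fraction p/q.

379/65

a_0 = 5: 5/1
a_1 = 1: 6/1
a_2 = 4: 29/5
a_3 = 1: 35/6
a_4 = 10: 379/65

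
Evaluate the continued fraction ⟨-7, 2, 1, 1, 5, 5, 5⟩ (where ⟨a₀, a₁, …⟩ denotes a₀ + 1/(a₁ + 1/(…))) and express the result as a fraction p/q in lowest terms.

Use the convergent recurrence hₖ = aₖ·hₖ₋₁ + hₖ₋₂ (and likewise for the denominators kₖ):
a_0 = -7: -7/1
a_1 = 2: -13/2
a_2 = 1: -20/3
a_3 = 1: -33/5
a_4 = 5: -185/28
a_5 = 5: -958/145
a_6 = 5: -4975/753

-4975/753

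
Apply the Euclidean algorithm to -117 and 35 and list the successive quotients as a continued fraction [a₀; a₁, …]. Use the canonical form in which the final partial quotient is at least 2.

⌊-117/35⌋ = -4, remainder 23
⌊35/23⌋ = 1, remainder 12
⌊23/12⌋ = 1, remainder 11
⌊12/11⌋ = 1, remainder 1
⌊11/1⌋ = 11, remainder 0

[-4; 1, 1, 1, 11]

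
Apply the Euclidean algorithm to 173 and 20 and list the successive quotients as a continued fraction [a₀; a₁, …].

Apply division with remainder until the remainder is 0:
173 ÷ 20 → quotient 8, remainder 13
20 ÷ 13 → quotient 1, remainder 7
13 ÷ 7 → quotient 1, remainder 6
7 ÷ 6 → quotient 1, remainder 1
6 ÷ 1 → quotient 6, remainder 0

[8; 1, 1, 1, 6]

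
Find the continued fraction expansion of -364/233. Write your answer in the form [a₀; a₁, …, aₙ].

Apply division with remainder until the remainder is 0:
-364 = -2·233 + 102, so a_0 = -2
233 = 2·102 + 29, so a_1 = 2
102 = 3·29 + 15, so a_2 = 3
29 = 1·15 + 14, so a_3 = 1
15 = 1·14 + 1, so a_4 = 1
14 = 14·1 + 0, so a_5 = 14

[-2; 2, 3, 1, 1, 14]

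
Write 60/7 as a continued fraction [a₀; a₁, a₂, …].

Apply division with remainder until the remainder is 0:
60 ÷ 7 → quotient 8, remainder 4
7 ÷ 4 → quotient 1, remainder 3
4 ÷ 3 → quotient 1, remainder 1
3 ÷ 1 → quotient 3, remainder 0

[8; 1, 1, 3]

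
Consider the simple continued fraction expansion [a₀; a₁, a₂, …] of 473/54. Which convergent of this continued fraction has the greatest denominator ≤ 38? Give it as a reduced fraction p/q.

219/25

List convergents until the denominator exceeds the bound:
a_0 = 8: 8/1  (≤ bound)
a_1 = 1: 9/1  (≤ bound)
a_2 = 3: 35/4  (≤ bound)
a_3 = 6: 219/25  (≤ bound)
a_4 = 2: 473/54  (> 38, stop)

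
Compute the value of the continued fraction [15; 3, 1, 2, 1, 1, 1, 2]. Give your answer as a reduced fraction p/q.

a_0 = 15: 15/1
a_1 = 3: 46/3
a_2 = 1: 61/4
a_3 = 2: 168/11
a_4 = 1: 229/15
a_5 = 1: 397/26
a_6 = 1: 626/41
a_7 = 2: 1649/108

1649/108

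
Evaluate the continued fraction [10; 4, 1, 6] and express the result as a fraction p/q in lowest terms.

a_0 = 10: 10/1
a_1 = 4: 41/4
a_2 = 1: 51/5
a_3 = 6: 347/34

347/34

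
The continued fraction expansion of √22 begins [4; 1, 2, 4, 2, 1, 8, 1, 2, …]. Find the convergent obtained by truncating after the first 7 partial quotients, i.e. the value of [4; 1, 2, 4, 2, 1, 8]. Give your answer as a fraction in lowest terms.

Build up convergents one term at a time:
a_0 = 4: 4/1
a_1 = 1: 5/1
a_2 = 2: 14/3
a_3 = 4: 61/13
a_4 = 2: 136/29
a_5 = 1: 197/42
a_6 = 8: 1712/365

1712/365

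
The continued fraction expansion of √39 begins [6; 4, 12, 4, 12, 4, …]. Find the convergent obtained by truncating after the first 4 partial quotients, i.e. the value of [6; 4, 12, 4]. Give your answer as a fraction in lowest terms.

1249/200

Work from the innermost term outward:
Start with 4.
12 + 1/(4/1) = 12 + 1/4 = 49/4
4 + 1/(49/4) = 4 + 4/49 = 200/49
6 + 1/(200/49) = 6 + 49/200 = 1249/200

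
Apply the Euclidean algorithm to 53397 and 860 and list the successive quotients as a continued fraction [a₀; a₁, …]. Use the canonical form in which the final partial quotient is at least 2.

[62; 11, 5, 1, 12]

Run the Euclidean algorithm, recording each quotient:
⌊53397/860⌋ = 62, remainder 77
⌊860/77⌋ = 11, remainder 13
⌊77/13⌋ = 5, remainder 12
⌊13/12⌋ = 1, remainder 1
⌊12/1⌋ = 12, remainder 0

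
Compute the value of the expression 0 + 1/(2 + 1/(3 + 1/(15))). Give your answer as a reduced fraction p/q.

Start with 15.
3 + 1/(15/1) = 3 + 1/15 = 46/15
2 + 1/(46/15) = 2 + 15/46 = 107/46
0 + 1/(107/46) = 0 + 46/107 = 46/107

46/107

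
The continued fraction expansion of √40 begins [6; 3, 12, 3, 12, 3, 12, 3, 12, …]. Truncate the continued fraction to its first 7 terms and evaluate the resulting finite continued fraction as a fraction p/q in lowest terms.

Start with 12.
3 + 1/(12/1) = 3 + 1/12 = 37/12
12 + 1/(37/12) = 12 + 12/37 = 456/37
3 + 1/(456/37) = 3 + 37/456 = 1405/456
12 + 1/(1405/456) = 12 + 456/1405 = 17316/1405
3 + 1/(17316/1405) = 3 + 1405/17316 = 53353/17316
6 + 1/(53353/17316) = 6 + 17316/53353 = 337434/53353

337434/53353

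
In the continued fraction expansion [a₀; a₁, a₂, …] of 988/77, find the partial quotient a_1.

1

988 = 12·77 + 64, so a_0 = 12
77 = 1·64 + 13, so a_1 = 1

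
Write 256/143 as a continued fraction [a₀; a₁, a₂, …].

[1; 1, 3, 1, 3, 3, 2]

Run the Euclidean algorithm, recording each quotient:
256 ÷ 143 → quotient 1, remainder 113
143 ÷ 113 → quotient 1, remainder 30
113 ÷ 30 → quotient 3, remainder 23
30 ÷ 23 → quotient 1, remainder 7
23 ÷ 7 → quotient 3, remainder 2
7 ÷ 2 → quotient 3, remainder 1
2 ÷ 1 → quotient 2, remainder 0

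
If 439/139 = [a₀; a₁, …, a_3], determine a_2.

3

⌊439/139⌋ = 3, remainder 22
⌊139/22⌋ = 6, remainder 7
⌊22/7⌋ = 3, remainder 1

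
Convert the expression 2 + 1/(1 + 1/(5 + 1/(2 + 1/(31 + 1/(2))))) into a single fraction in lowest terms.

2365/831

Build up convergents one term at a time:
a_0 = 2: 2/1
a_1 = 1: 3/1
a_2 = 5: 17/6
a_3 = 2: 37/13
a_4 = 31: 1164/409
a_5 = 2: 2365/831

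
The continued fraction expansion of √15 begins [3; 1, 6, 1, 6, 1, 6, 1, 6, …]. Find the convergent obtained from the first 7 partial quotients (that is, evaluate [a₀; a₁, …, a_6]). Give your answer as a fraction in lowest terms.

1677/433

a_0 = 3: 3/1
a_1 = 1: 4/1
a_2 = 6: 27/7
a_3 = 1: 31/8
a_4 = 6: 213/55
a_5 = 1: 244/63
a_6 = 6: 1677/433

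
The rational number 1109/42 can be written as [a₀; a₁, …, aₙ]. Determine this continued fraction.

[26; 2, 2, 8]

1109 ÷ 42 → quotient 26, remainder 17
42 ÷ 17 → quotient 2, remainder 8
17 ÷ 8 → quotient 2, remainder 1
8 ÷ 1 → quotient 8, remainder 0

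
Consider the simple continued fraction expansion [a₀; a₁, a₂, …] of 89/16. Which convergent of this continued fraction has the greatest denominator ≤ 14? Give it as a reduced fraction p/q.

39/7

List convergents until the denominator exceeds the bound:
a_0 = 5: 5/1  (≤ bound)
a_1 = 1: 6/1  (≤ bound)
a_2 = 1: 11/2  (≤ bound)
a_3 = 3: 39/7  (≤ bound)
a_4 = 2: 89/16  (> 14, stop)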